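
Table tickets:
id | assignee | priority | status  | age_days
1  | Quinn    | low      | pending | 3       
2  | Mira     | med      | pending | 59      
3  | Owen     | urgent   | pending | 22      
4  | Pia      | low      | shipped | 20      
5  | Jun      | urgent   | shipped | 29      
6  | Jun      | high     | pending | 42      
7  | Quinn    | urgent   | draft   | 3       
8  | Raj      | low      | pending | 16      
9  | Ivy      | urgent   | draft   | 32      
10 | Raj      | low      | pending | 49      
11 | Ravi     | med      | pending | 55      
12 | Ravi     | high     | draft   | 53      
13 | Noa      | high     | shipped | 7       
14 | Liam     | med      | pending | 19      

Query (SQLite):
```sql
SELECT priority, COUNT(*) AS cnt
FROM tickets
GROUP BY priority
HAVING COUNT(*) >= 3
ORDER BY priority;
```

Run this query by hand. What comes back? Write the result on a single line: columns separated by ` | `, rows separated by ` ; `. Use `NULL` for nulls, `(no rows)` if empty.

Partition tickets by priority; compute COUNT(*) within each group.
HAVING: keep groups with count ≥ 3.
  high: ids {6, 12, 13} → COUNT(*)=3
  low: ids {1, 4, 8, 10} → COUNT(*)=4
  med: ids {2, 11, 14} → COUNT(*)=3
  urgent: ids {3, 5, 7, 9} → COUNT(*)=4

high | 3 ; low | 4 ; med | 3 ; urgent | 4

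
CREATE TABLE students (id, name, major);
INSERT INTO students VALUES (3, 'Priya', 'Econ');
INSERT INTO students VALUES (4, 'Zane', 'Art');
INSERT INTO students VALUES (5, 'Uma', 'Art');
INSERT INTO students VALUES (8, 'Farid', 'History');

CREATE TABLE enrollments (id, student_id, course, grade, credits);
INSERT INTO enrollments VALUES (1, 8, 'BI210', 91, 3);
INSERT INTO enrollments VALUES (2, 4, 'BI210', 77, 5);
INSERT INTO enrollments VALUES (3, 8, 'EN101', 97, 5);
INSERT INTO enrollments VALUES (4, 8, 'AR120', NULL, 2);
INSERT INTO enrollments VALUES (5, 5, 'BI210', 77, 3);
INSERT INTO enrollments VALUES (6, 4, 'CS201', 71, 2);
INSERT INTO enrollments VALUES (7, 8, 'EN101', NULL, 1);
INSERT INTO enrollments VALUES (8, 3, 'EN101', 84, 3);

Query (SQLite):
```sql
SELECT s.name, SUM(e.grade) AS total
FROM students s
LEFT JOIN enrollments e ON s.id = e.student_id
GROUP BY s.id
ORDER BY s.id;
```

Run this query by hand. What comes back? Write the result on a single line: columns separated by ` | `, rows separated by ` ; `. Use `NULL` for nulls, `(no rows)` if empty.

LEFT JOIN keeps every students row; unmatched ones get NULL for enrollments columns.
Group by students.id and compute SUM(e.grade). SUM over an all-NULL group is NULL.
  3: ids {8} → SUM(e.grade)=84
  4: ids {2, 6} → SUM(e.grade)=148
  5: ids {5} → SUM(e.grade)=77
  8: ids {1, 3, 4, 7} → SUM(e.grade)=188

Priya | 84 ; Zane | 148 ; Uma | 77 ; Farid | 188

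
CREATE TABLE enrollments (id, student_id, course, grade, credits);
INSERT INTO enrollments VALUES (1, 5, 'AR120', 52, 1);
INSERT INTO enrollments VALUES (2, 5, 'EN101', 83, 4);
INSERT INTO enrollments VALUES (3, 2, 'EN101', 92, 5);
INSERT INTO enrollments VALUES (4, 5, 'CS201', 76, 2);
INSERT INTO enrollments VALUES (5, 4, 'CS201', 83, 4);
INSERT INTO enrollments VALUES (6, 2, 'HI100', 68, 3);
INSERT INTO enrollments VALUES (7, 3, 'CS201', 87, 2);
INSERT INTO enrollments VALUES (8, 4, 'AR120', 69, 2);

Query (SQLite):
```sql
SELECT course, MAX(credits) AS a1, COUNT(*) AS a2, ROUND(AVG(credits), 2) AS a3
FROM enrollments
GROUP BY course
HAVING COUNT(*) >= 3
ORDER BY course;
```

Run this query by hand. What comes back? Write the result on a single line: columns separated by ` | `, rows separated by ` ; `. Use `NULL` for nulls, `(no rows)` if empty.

CS201 | 4 | 3 | 2.67

Group enrollments by course.
Per group compute: MAX(credits), COUNT(*), ROUND(AVG(credits), 2).
HAVING: drop groups with fewer than 3 rows.
  AR120: ids {1, 8} → MAX(credits)=2, COUNT(*)=2, ROUND(AVG(credits), 2)=1.5
  CS201: ids {4, 5, 7} → MAX(credits)=4, COUNT(*)=3, ROUND(AVG(credits), 2)=2.67
  EN101: ids {2, 3} → MAX(credits)=5, COUNT(*)=2, ROUND(AVG(credits), 2)=4.5
  HI100: ids {6} → MAX(credits)=3, COUNT(*)=1, ROUND(AVG(credits), 2)=3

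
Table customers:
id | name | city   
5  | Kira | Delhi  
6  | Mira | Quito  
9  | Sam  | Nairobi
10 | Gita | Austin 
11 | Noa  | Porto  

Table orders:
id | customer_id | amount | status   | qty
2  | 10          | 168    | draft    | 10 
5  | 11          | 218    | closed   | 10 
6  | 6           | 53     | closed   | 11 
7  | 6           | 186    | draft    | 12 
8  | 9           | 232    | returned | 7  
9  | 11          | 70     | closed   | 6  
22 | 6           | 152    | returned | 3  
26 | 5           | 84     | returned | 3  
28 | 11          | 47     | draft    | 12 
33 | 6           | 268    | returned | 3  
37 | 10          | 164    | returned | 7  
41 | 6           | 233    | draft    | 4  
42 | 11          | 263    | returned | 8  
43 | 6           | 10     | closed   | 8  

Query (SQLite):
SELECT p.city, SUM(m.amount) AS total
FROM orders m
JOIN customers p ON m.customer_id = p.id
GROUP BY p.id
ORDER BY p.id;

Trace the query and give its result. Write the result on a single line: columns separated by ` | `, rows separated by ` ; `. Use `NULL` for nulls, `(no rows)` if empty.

Delhi | 84 ; Quito | 902 ; Nairobi | 232 ; Austin | 332 ; Porto | 598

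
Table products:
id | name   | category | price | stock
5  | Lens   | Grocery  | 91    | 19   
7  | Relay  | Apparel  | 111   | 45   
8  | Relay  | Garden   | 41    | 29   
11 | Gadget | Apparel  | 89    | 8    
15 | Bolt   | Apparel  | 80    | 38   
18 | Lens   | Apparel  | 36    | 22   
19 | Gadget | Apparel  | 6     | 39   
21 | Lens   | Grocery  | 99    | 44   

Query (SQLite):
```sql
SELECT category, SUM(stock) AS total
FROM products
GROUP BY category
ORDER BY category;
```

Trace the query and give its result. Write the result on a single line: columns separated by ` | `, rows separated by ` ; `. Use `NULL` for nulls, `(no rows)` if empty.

Partition products by category; compute SUM(stock) within each group.
  Apparel: ids {7, 11, 15, 18, 19} → SUM(stock)=152
  Garden: ids {8} → SUM(stock)=29
  Grocery: ids {5, 21} → SUM(stock)=63

Apparel | 152 ; Garden | 29 ; Grocery | 63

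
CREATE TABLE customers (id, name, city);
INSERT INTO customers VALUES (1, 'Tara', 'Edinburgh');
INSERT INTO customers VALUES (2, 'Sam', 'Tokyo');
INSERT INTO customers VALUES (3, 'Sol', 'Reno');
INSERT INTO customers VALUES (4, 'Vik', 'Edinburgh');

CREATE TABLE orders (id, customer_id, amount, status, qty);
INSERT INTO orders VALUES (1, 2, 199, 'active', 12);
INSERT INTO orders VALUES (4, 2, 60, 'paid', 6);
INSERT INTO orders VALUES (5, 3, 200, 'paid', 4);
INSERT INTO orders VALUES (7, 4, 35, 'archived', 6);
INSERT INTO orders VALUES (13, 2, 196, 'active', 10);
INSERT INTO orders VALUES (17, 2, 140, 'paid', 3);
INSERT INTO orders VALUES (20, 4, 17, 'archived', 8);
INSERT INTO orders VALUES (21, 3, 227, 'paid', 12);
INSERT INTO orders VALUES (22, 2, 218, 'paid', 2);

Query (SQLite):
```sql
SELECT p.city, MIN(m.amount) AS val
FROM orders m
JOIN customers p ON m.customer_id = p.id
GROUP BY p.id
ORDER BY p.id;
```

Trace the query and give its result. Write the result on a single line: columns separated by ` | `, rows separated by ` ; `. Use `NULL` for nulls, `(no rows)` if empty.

Join each orders row to its customers via customer_id.
Group joined rows by customers.id; compute MIN(m.amount) per group.
  2: ids {1, 4, 13, 17, 22} → MIN(m.amount)=60
  3: ids {5, 21} → MIN(m.amount)=200
  4: ids {7, 20} → MIN(m.amount)=17

Tokyo | 60 ; Reno | 200 ; Edinburgh | 17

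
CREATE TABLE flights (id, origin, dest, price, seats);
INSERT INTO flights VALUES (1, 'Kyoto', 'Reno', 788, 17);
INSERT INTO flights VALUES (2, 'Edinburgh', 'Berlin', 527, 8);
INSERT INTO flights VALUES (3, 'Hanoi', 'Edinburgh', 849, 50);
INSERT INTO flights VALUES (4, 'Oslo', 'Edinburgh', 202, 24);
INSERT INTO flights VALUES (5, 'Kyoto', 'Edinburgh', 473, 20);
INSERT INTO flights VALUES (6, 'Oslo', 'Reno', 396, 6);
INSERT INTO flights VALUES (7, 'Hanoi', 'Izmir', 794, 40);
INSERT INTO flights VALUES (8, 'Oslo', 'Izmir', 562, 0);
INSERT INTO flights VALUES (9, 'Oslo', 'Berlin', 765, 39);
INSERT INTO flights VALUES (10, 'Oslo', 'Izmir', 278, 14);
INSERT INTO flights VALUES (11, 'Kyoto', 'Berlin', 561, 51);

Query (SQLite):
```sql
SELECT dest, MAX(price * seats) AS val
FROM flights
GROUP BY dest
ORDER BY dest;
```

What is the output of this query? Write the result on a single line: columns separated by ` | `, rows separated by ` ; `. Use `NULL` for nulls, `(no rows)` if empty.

Berlin | 29835 ; Edinburgh | 42450 ; Izmir | 31760 ; Reno | 13396

For each row compute price * seats.
Group by dest; take MAX of the expression per group.
  Berlin: ids {2, 9, 11} → MAX(price * seats)=29835
  Edinburgh: ids {3, 4, 5} → MAX(price * seats)=42450
  Izmir: ids {7, 8, 10} → MAX(price * seats)=31760
  Reno: ids {1, 6} → MAX(price * seats)=13396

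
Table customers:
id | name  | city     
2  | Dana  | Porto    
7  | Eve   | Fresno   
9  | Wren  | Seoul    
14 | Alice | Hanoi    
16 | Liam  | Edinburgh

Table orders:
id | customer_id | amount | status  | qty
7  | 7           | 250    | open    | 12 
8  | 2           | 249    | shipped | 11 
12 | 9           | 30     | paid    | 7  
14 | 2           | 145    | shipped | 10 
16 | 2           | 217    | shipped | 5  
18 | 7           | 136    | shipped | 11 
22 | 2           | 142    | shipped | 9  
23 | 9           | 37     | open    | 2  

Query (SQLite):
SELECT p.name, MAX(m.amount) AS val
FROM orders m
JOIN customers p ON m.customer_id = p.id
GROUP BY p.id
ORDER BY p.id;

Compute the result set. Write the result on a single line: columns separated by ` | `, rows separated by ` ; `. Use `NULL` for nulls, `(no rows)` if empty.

Dana | 249 ; Eve | 250 ; Wren | 37

Join each orders row to its customers via customer_id.
Group joined rows by customers.id; compute MAX(m.amount) per group.
  2: ids {8, 14, 16, 22} → MAX(m.amount)=249
  7: ids {7, 18} → MAX(m.amount)=250
  9: ids {12, 23} → MAX(m.amount)=37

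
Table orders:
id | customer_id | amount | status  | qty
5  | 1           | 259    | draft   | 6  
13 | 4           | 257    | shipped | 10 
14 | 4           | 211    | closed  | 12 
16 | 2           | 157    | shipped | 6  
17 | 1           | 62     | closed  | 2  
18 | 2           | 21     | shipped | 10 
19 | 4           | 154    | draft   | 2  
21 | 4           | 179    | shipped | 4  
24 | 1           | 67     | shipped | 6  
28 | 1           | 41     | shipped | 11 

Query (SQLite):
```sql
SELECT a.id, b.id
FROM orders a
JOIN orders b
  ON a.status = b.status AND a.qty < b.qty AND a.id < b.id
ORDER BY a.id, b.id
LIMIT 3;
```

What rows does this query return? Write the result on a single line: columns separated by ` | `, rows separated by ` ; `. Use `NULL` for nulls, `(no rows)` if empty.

Pairs (a,b) with same status, a.qty < b.qty, a.id < b.id.
status groups: closed:{14,17} draft:{5,19} shipped:{13,16,18,21,24,28}
Ordered by (a.id, b.id); first 3.

13 | 28 ; 16 | 18 ; 16 | 28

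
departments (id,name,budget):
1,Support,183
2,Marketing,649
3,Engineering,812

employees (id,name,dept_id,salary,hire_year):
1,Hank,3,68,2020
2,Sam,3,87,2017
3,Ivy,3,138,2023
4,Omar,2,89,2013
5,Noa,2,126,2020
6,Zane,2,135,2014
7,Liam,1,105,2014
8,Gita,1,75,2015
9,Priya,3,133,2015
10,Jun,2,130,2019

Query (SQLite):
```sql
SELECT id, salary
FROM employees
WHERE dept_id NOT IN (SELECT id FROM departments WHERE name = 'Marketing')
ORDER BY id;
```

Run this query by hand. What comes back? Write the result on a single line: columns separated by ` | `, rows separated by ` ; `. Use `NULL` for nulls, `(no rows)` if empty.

Inner query: departments.id where name = 'Marketing'.
Outer: keep employees rows whose dept_id is not in that set.
Inner query → {2}

1 | 68 ; 2 | 87 ; 3 | 138 ; 7 | 105 ; 8 | 75 ; 9 | 133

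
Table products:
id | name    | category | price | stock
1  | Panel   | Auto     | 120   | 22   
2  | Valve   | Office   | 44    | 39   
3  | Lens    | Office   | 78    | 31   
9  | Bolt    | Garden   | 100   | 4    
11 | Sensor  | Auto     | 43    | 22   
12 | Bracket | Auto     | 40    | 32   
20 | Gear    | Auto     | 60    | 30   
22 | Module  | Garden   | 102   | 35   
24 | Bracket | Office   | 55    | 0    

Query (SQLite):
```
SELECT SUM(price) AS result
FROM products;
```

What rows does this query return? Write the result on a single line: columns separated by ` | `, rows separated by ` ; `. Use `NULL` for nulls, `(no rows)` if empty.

642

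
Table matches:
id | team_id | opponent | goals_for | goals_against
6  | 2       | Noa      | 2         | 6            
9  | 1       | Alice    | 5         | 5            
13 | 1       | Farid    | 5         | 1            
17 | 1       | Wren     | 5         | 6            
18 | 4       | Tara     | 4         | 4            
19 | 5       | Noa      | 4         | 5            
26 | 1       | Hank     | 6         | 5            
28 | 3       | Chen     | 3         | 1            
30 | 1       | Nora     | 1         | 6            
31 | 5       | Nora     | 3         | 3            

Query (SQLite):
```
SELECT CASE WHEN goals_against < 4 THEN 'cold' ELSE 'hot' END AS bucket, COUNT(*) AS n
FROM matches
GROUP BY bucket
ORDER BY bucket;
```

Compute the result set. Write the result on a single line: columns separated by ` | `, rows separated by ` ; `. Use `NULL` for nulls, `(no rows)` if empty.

Bucket rows by goals_against < 4 → 'cold' else 'hot'; count each bucket.

cold | 3 ; hot | 7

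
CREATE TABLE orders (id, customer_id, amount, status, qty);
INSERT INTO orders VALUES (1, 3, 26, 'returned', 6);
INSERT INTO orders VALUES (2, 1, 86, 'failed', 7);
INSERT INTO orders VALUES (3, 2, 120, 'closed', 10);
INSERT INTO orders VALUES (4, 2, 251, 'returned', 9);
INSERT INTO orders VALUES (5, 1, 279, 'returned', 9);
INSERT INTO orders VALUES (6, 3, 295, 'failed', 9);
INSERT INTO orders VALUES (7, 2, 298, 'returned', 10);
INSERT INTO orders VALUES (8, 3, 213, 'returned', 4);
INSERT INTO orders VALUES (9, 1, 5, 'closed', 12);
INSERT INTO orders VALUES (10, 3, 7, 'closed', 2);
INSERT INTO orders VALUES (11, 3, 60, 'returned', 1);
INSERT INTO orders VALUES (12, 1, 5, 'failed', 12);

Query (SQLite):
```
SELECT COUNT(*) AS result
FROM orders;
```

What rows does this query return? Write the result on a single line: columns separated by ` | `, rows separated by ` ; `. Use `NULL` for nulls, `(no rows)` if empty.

12

All amount values: [26, 86, 120, 251, 279, 295, 298, 213, 5, 7, 60, 5].
COUNT(*) counts rows → 12.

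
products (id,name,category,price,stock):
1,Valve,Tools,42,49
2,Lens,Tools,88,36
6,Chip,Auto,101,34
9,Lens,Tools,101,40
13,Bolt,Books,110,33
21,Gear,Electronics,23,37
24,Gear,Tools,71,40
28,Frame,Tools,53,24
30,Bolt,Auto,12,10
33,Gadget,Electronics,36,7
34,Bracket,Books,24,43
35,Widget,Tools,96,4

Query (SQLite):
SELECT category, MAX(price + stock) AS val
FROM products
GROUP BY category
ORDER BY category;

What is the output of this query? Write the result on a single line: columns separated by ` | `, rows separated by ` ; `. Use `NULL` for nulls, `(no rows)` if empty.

Auto | 135 ; Books | 143 ; Electronics | 60 ; Tools | 141

For each row compute price + stock.
Group by category; take MAX of the expression per group.
  Auto: ids {6, 30} → MAX(price + stock)=135
  Books: ids {13, 34} → MAX(price + stock)=143
  Electronics: ids {21, 33} → MAX(price + stock)=60
  Tools: ids {1, 2, 9, 24, 28, 35} → MAX(price + stock)=141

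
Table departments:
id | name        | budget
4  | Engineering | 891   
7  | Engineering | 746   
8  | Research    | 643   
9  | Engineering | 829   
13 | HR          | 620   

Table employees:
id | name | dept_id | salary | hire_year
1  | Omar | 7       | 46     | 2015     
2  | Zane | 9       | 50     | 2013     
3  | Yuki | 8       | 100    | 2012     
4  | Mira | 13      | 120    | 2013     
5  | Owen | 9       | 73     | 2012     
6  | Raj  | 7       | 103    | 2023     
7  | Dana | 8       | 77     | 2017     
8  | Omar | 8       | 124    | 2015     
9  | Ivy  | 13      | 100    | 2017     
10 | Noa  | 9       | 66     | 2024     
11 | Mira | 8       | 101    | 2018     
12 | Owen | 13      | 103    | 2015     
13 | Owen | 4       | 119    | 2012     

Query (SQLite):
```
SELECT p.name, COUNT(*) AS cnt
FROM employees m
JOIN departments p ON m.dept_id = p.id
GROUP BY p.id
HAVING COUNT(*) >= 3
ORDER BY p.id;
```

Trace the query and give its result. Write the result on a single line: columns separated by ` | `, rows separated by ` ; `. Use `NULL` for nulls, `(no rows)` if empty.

Join each employees row to its departments via dept_id.
Group joined rows by departments.id; compute COUNT(*) per group.
HAVING: keep groups with count ≥ 3.
  4: ids {13} → COUNT(*)=1
  7: ids {1, 6} → COUNT(*)=2
  8: ids {3, 7, 8, 11} → COUNT(*)=4
  9: ids {2, 5, 10} → COUNT(*)=3
  13: ids {4, 9, 12} → COUNT(*)=3

Research | 4 ; Engineering | 3 ; HR | 3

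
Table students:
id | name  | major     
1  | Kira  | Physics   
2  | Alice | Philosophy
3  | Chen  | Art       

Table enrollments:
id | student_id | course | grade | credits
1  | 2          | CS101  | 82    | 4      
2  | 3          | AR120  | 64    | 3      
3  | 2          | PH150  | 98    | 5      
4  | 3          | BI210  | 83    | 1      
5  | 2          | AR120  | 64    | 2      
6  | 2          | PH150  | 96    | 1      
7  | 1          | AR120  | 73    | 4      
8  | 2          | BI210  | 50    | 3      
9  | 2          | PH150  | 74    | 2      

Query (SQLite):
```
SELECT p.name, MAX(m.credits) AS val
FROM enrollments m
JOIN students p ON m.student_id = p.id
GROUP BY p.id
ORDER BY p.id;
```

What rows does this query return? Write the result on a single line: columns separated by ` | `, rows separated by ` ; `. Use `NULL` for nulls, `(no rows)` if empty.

Kira | 4 ; Alice | 5 ; Chen | 3

Join each enrollments row to its students via student_id.
Group joined rows by students.id; compute MAX(m.credits) per group.
  1: ids {7} → MAX(m.credits)=4
  2: ids {1, 3, 5, 6, 8, 9} → MAX(m.credits)=5
  3: ids {2, 4} → MAX(m.credits)=3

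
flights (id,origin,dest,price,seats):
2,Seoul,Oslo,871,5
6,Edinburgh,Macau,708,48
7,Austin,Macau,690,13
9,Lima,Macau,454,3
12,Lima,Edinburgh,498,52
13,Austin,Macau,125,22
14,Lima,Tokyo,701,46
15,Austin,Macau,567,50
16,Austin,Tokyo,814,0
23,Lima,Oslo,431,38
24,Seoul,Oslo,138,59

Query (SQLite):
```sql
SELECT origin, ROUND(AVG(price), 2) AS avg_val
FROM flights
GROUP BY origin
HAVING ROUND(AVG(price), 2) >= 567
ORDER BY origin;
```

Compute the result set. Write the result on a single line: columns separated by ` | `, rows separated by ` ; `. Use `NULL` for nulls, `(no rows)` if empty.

Partition flights by origin; compute ROUND(AVG(price), 2) within each group.
HAVING: keep groups where ROUND(AVG(price), 2) >= 567.
  Austin: ids {7, 13, 15, 16} → ROUND(AVG(price), 2)=549
  Edinburgh: ids {6} → ROUND(AVG(price), 2)=708
  Lima: ids {9, 12, 14, 23} → ROUND(AVG(price), 2)=521
  Seoul: ids {2, 24} → ROUND(AVG(price), 2)=504.5

Edinburgh | 708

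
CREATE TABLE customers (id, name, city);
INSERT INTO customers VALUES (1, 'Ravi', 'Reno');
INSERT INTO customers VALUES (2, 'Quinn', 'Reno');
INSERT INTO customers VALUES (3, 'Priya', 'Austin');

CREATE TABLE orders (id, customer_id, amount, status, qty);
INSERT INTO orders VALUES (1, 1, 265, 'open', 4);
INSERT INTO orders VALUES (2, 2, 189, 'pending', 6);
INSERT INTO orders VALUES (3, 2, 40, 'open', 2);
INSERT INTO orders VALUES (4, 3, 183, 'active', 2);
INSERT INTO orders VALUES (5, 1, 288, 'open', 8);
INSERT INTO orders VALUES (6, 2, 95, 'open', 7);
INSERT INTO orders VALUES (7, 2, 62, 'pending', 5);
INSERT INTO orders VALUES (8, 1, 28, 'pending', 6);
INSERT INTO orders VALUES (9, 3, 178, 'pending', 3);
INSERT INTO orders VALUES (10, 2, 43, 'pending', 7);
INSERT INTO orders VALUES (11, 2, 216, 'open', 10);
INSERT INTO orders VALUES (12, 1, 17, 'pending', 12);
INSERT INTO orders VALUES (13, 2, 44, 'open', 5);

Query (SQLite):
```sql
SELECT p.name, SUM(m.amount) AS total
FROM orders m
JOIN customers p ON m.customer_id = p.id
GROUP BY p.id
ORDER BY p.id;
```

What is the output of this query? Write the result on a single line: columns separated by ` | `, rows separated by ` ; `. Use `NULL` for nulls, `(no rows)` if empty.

Join each orders row to its customers via customer_id.
Group joined rows by customers.id; compute SUM(m.amount) per group.
  1: ids {1, 5, 8, 12} → SUM(m.amount)=598
  2: ids {2, 3, 6, 7, 10, 11, 13} → SUM(m.amount)=689
  3: ids {4, 9} → SUM(m.amount)=361

Ravi | 598 ; Quinn | 689 ; Priya | 361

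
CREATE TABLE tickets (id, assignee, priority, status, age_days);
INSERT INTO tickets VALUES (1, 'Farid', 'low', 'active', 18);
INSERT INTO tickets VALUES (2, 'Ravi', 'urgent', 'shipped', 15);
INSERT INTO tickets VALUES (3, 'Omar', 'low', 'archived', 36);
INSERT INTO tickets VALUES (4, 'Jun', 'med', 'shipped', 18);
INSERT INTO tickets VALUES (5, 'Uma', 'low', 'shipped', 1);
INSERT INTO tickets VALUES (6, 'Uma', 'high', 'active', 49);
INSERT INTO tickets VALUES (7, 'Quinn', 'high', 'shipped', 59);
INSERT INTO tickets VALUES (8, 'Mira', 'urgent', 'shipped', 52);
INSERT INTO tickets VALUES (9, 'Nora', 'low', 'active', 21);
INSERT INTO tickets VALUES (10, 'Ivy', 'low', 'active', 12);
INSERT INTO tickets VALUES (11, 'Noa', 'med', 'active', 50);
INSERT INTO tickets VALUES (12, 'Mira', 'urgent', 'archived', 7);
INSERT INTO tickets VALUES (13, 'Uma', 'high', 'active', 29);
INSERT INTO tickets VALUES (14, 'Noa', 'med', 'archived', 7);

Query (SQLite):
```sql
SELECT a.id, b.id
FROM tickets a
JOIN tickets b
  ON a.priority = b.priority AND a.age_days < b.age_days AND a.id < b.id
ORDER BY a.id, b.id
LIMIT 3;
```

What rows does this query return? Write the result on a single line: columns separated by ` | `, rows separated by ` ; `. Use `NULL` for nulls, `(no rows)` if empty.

1 | 3 ; 1 | 9 ; 2 | 8

Pairs (a,b) with same priority, a.age_days < b.age_days, a.id < b.id.
priority groups: high:{6,7,13} low:{1,3,5,9,10} med:{4,11,14} urgent:{2,8,12}
Ordered by (a.id, b.id); first 3.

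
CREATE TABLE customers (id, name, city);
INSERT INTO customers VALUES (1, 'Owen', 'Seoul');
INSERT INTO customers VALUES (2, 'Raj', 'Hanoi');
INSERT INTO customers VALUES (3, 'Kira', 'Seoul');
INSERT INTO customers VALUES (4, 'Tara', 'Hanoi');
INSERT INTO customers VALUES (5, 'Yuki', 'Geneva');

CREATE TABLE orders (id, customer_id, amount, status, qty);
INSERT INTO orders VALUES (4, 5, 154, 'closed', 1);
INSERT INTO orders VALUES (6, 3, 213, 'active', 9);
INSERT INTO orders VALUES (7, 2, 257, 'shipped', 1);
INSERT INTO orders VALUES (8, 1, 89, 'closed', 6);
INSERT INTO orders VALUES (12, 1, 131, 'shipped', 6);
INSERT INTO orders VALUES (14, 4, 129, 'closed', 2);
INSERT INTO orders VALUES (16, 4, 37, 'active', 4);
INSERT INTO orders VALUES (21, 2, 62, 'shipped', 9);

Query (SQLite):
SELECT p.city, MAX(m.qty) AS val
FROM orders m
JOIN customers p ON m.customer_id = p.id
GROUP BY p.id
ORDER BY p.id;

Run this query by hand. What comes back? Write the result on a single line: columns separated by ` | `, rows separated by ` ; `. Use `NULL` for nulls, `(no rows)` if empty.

Seoul | 6 ; Hanoi | 9 ; Seoul | 9 ; Hanoi | 4 ; Geneva | 1

Join each orders row to its customers via customer_id.
Group joined rows by customers.id; compute MAX(m.qty) per group.
  1: ids {8, 12} → MAX(m.qty)=6
  2: ids {7, 21} → MAX(m.qty)=9
  3: ids {6} → MAX(m.qty)=9
  4: ids {14, 16} → MAX(m.qty)=4
  5: ids {4} → MAX(m.qty)=1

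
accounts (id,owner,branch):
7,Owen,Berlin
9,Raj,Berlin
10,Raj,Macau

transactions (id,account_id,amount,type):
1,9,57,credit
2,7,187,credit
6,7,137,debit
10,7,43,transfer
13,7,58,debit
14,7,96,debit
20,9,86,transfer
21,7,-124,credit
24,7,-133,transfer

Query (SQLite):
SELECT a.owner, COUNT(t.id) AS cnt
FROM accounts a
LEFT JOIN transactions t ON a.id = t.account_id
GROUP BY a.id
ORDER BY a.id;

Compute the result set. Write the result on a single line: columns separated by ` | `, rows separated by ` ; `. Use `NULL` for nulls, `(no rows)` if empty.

Owen | 7 ; Raj | 2 ; Raj | 0

LEFT JOIN keeps every accounts row; unmatched ones get NULL for transactions columns.
Group by accounts.id and compute COUNT(t.id). COUNT(col) of an all-NULL group is 0.
  7: ids {2, 6, 10, 13, 14, 21, 24} → COUNT(t.id)=7
  9: ids {1, 20} → COUNT(t.id)=2
  10: ids {—} → COUNT(t.id)=0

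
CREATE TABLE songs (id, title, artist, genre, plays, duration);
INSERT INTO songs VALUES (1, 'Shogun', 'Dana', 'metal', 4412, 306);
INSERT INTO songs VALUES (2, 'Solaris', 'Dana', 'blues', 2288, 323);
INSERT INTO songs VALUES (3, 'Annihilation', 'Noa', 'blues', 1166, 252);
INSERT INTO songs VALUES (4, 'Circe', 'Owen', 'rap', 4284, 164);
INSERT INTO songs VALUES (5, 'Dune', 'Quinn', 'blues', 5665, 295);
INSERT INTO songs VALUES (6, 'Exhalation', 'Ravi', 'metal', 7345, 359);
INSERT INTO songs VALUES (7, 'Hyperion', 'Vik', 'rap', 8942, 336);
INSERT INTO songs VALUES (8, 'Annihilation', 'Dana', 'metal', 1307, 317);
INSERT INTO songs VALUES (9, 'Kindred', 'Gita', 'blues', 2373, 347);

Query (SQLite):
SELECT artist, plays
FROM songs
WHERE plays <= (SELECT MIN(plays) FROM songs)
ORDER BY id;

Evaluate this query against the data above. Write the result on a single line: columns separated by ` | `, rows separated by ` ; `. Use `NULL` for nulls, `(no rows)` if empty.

Scalar subquery: MIN(plays) over all songs rows = 1166.
Keep rows where plays <= that value.

Noa | 1166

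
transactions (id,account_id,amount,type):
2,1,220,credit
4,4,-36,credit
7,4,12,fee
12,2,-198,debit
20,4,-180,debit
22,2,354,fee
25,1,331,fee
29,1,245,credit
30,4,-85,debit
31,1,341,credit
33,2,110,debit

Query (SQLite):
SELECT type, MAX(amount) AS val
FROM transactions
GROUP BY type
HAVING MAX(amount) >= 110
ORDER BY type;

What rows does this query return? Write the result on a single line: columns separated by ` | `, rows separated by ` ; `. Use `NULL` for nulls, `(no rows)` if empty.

credit | 341 ; debit | 110 ; fee | 354

Partition transactions by type; compute MAX(amount) within each group.
HAVING: keep groups where MAX(amount) >= 110.
  credit: ids {2, 4, 29, 31} → MAX(amount)=341
  debit: ids {12, 20, 30, 33} → MAX(amount)=110
  fee: ids {7, 22, 25} → MAX(amount)=354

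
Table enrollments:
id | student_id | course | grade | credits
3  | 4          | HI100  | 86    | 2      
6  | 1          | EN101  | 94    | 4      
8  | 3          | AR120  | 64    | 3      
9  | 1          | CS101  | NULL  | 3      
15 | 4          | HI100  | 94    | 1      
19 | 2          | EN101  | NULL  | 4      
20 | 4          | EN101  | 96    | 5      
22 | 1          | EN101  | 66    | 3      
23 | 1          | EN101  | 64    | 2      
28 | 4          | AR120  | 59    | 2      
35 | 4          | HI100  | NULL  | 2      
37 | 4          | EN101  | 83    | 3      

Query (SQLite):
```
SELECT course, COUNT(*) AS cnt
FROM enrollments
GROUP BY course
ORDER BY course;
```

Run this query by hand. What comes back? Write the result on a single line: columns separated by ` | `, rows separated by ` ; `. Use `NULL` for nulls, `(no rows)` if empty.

Partition enrollments by course; compute COUNT(*) within each group.
  AR120: ids {8, 28} → COUNT(*)=2
  CS101: ids {9} → COUNT(*)=1
  EN101: ids {6, 19, 20, 22, 23, 37} → COUNT(*)=6
  HI100: ids {3, 15, 35} → COUNT(*)=3

AR120 | 2 ; CS101 | 1 ; EN101 | 6 ; HI100 | 3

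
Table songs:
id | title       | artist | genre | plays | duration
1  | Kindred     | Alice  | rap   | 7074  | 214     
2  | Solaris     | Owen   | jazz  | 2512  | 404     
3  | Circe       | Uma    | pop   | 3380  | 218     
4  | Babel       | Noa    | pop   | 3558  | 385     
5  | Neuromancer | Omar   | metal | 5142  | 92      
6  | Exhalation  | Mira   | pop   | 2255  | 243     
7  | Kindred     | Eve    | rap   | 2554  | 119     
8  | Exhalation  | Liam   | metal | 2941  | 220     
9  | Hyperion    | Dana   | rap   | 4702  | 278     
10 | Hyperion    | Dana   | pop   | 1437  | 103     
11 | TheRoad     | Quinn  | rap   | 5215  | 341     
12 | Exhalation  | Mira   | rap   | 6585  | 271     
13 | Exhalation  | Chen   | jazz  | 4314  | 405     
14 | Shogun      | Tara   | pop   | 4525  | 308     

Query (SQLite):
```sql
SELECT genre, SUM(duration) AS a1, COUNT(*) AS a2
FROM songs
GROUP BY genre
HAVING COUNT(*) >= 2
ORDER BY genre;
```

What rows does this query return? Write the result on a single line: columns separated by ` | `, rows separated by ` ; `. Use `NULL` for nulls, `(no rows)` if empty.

Group songs by genre.
Per group compute: SUM(duration), COUNT(*).
HAVING: drop groups with fewer than 2 rows.
  jazz: ids {2, 13} → SUM(duration)=809, COUNT(*)=2
  metal: ids {5, 8} → SUM(duration)=312, COUNT(*)=2
  pop: ids {3, 4, 6, 10, 14} → SUM(duration)=1257, COUNT(*)=5
  rap: ids {1, 7, 9, 11, 12} → SUM(duration)=1223, COUNT(*)=5

jazz | 809 | 2 ; metal | 312 | 2 ; pop | 1257 | 5 ; rap | 1223 | 5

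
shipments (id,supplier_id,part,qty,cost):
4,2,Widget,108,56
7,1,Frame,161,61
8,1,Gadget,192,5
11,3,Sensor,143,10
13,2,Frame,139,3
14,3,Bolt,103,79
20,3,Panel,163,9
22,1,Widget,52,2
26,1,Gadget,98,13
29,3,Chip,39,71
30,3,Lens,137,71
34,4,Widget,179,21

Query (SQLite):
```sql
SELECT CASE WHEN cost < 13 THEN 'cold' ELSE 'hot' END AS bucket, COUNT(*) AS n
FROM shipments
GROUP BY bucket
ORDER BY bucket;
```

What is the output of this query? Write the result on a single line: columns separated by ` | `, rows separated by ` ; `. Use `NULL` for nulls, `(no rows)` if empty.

Bucket rows by cost < 13 → 'cold' else 'hot'; count each bucket.

cold | 5 ; hot | 7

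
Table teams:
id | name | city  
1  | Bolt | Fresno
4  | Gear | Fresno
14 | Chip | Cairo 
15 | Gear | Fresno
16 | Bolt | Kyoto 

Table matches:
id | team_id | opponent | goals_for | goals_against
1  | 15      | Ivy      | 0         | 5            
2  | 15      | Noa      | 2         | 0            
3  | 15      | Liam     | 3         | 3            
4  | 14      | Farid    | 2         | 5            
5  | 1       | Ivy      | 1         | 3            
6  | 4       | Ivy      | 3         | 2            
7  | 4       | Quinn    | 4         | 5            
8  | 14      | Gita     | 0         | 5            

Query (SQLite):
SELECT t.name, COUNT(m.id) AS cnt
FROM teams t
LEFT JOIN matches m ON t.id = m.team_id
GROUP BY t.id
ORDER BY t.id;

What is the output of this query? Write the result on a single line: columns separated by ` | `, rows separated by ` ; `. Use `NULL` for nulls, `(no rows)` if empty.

LEFT JOIN keeps every teams row; unmatched ones get NULL for matches columns.
Group by teams.id and compute COUNT(m.id). COUNT(col) of an all-NULL group is 0.
  1: ids {5} → COUNT(m.id)=1
  4: ids {6, 7} → COUNT(m.id)=2
  14: ids {4, 8} → COUNT(m.id)=2
  15: ids {1, 2, 3} → COUNT(m.id)=3
  16: ids {—} → COUNT(m.id)=0

Bolt | 1 ; Gear | 2 ; Chip | 2 ; Gear | 3 ; Bolt | 0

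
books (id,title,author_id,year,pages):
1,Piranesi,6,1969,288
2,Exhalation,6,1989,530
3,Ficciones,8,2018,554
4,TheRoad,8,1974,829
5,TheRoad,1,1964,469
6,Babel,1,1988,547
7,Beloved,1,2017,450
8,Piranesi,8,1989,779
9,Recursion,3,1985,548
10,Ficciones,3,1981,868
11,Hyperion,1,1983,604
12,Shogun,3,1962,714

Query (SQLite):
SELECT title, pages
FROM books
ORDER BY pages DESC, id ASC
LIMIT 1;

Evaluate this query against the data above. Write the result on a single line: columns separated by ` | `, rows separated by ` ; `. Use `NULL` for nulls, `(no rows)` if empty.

Sort by pages desc, tiebreak id asc: (868, id=10), (829, id=4), (779, id=8), (714, id=12) …. Take first 1.

Ficciones | 868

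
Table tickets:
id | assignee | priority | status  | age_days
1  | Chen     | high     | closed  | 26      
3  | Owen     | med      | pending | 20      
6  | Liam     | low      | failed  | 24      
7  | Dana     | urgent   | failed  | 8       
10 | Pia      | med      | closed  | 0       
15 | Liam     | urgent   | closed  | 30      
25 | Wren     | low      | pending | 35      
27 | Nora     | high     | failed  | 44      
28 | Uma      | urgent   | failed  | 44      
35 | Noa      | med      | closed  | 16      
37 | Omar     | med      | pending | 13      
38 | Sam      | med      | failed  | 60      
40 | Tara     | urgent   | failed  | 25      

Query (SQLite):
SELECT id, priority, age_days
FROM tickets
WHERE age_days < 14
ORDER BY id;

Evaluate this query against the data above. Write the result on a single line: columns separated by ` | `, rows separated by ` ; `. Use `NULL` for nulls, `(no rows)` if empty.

7 | urgent | 8 ; 10 | med | 0 ; 37 | med | 13

age_days < 14: ids {7, 10, 37}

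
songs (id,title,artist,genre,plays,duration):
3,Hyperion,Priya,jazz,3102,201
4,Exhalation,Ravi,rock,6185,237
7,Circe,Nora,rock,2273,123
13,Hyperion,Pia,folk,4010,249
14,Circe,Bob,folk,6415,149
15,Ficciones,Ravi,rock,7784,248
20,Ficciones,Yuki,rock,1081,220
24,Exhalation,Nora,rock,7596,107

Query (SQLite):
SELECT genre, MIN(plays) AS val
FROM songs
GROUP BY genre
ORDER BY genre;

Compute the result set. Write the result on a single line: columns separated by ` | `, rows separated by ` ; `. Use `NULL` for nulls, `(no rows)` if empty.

folk | 4010 ; jazz | 3102 ; rock | 1081

Partition songs by genre; compute MIN(plays) within each group.
  folk: ids {13, 14} → MIN(plays)=4010
  jazz: ids {3} → MIN(plays)=3102
  rock: ids {4, 7, 15, 20, 24} → MIN(plays)=1081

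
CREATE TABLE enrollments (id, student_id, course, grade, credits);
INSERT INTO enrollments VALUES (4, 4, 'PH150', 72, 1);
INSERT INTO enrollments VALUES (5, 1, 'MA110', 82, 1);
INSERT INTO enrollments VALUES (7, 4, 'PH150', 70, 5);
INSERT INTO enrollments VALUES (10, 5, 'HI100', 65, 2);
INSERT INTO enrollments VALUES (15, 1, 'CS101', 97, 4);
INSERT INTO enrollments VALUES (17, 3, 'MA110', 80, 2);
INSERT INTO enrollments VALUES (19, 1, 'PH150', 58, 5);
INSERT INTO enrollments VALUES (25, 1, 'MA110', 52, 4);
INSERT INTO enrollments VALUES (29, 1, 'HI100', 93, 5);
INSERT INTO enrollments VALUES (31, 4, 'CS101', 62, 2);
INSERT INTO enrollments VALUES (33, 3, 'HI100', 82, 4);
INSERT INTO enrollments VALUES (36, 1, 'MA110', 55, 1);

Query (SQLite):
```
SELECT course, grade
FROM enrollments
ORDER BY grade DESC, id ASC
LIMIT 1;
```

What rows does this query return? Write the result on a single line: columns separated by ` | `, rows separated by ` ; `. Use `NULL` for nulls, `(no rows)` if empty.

CS101 | 97

Sort by grade desc, tiebreak id asc: (97, id=15), (93, id=29), (82, id=5), (82, id=33) …. Take first 1.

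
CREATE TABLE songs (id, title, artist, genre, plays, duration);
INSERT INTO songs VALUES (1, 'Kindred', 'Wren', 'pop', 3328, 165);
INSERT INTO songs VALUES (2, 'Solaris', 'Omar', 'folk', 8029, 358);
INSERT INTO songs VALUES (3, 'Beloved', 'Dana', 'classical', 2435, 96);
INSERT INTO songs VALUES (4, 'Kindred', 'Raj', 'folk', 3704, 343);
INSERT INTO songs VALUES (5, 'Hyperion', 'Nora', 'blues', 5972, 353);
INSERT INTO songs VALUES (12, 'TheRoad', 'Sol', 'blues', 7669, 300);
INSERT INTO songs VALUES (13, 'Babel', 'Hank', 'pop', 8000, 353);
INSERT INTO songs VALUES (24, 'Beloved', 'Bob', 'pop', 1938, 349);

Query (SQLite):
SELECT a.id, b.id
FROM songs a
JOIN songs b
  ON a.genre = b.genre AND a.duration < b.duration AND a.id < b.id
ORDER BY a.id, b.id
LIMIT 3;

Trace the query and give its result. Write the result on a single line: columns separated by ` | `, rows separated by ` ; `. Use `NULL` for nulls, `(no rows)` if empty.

Pairs (a,b) with same genre, a.duration < b.duration, a.id < b.id.
genre groups: blues:{5,12} classical:{3} folk:{2,4} pop:{1,13,24}
Ordered by (a.id, b.id); first 3.

1 | 13 ; 1 | 24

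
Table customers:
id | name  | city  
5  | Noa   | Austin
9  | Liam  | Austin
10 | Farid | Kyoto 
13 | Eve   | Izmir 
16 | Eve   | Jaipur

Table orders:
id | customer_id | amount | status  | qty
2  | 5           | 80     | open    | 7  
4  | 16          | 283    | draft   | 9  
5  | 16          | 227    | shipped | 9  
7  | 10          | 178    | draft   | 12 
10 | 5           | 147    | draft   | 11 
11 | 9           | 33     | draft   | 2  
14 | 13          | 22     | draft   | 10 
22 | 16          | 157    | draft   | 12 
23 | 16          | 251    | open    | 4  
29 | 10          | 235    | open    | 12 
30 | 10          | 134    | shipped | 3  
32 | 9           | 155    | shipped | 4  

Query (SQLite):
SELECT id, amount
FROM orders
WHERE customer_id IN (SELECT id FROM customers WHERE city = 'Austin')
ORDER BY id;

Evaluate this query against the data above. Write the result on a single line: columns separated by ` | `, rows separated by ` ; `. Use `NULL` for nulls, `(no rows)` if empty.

Inner query: customers.id where city = 'Austin'.
Outer: keep orders rows whose customer_id is in that set.
Inner query → {5, 9}

2 | 80 ; 10 | 147 ; 11 | 33 ; 32 | 155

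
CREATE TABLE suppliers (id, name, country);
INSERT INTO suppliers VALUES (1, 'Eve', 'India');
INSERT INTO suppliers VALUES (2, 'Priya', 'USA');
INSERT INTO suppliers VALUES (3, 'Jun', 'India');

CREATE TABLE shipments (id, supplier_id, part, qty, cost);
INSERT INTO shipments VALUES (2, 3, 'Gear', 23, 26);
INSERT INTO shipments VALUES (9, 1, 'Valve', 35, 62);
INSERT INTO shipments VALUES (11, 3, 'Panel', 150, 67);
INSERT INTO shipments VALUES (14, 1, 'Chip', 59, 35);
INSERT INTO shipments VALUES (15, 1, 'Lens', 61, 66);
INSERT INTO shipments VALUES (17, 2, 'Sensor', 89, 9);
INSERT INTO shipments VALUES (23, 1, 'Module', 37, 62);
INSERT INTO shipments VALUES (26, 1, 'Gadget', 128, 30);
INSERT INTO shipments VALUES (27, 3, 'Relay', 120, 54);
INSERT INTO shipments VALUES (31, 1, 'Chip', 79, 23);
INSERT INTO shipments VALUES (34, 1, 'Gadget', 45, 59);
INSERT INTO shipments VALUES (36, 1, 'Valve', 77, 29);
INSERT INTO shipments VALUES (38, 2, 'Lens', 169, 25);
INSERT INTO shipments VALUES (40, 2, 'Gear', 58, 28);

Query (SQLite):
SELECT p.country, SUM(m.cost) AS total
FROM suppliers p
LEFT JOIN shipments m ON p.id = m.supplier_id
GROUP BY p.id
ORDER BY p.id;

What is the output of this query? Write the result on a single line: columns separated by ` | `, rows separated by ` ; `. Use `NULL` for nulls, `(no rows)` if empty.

India | 366 ; USA | 62 ; India | 147

LEFT JOIN keeps every suppliers row; unmatched ones get NULL for shipments columns.
Group by suppliers.id and compute SUM(m.cost). SUM over an all-NULL group is NULL.
  1: ids {9, 14, 15, 23, 26, 31, 34, 36} → SUM(m.cost)=366
  2: ids {17, 38, 40} → SUM(m.cost)=62
  3: ids {2, 11, 27} → SUM(m.cost)=147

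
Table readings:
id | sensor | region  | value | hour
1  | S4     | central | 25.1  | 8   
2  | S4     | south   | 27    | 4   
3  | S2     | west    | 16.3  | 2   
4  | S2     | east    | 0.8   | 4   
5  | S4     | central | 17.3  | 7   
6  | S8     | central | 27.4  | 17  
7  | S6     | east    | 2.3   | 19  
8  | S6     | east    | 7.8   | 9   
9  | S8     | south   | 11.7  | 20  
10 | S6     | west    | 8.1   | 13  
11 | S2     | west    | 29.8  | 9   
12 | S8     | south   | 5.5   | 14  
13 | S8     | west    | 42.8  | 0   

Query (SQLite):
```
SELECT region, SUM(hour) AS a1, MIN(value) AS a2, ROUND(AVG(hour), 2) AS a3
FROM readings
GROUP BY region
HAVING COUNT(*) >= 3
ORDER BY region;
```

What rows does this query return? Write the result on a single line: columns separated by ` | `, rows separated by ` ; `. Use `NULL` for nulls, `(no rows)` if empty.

central | 32 | 17.3 | 10.67 ; east | 32 | 0.8 | 10.67 ; south | 38 | 5.5 | 12.67 ; west | 24 | 8.1 | 6

Group readings by region.
Per group compute: SUM(hour), MIN(value), ROUND(AVG(hour), 2).
HAVING: drop groups with fewer than 3 rows.
  central: ids {1, 5, 6} → SUM(hour)=32, MIN(value)=17.3, ROUND(AVG(hour), 2)=10.67
  east: ids {4, 7, 8} → SUM(hour)=32, MIN(value)=0.8, ROUND(AVG(hour), 2)=10.67
  south: ids {2, 9, 12} → SUM(hour)=38, MIN(value)=5.5, ROUND(AVG(hour), 2)=12.67
  west: ids {3, 10, 11, 13} → SUM(hour)=24, MIN(value)=8.1, ROUND(AVG(hour), 2)=6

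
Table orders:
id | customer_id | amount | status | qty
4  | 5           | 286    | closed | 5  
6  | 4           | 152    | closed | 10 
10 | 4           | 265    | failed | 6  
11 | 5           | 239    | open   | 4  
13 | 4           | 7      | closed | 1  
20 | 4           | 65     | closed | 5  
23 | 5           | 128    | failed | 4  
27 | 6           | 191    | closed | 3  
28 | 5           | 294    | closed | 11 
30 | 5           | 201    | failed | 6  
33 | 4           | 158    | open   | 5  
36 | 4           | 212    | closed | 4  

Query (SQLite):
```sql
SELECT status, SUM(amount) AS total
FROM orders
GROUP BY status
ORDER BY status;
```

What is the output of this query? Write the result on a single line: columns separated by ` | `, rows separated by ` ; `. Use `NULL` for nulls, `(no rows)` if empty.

Partition orders by status; compute SUM(amount) within each group.
  closed: ids {4, 6, 13, 20, 27, 28, 36} → SUM(amount)=1207
  failed: ids {10, 23, 30} → SUM(amount)=594
  open: ids {11, 33} → SUM(amount)=397

closed | 1207 ; failed | 594 ; open | 397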